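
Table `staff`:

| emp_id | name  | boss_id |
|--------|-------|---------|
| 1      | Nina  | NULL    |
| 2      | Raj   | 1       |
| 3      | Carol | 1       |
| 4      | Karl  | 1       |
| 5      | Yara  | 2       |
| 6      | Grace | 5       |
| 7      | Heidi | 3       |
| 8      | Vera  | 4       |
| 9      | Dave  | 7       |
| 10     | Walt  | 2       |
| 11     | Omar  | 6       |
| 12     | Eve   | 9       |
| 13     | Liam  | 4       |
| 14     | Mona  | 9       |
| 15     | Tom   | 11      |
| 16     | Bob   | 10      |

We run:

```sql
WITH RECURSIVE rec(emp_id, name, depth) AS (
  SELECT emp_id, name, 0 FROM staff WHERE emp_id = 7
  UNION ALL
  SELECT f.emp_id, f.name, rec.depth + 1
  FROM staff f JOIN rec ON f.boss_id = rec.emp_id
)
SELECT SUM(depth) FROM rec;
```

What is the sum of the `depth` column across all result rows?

5

Base: emp_id=7 (Heidi) at depth 0.
Iteration 1: rows with boss_id in {7} -> Dave (id 9, depth 1).
Iteration 2: rows with boss_id in {9} -> Eve (id 12, depth 2), Mona (id 14, depth 2).
Iteration 3: no rows with boss_id in {12,14}; recursion stops.
SUM(depth) = 0 + 1 + 2 + 2 = 5.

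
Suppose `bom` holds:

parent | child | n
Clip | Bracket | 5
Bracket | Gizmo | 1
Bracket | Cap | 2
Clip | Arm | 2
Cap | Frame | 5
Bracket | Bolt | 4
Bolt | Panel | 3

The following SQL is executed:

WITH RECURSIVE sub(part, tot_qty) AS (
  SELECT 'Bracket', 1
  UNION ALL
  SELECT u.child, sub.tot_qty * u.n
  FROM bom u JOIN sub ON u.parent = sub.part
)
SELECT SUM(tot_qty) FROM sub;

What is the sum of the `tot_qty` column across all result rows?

30

Base: (Bracket, tot_qty=1).
Iteration 1: components of {Bracket} -> Bolt = 1*4 = 4, Cap = 1*2 = 2, Gizmo = 1*1 = 1.
Iteration 2: components of {Bolt,Cap,Gizmo} -> Frame = 2*5 = 10, Panel = 4*3 = 12.
Iteration 3: no further components; recursion stops.
SUM(tot_qty) = 1 + 1 + 2 + 4 + 10 + 12 = 30.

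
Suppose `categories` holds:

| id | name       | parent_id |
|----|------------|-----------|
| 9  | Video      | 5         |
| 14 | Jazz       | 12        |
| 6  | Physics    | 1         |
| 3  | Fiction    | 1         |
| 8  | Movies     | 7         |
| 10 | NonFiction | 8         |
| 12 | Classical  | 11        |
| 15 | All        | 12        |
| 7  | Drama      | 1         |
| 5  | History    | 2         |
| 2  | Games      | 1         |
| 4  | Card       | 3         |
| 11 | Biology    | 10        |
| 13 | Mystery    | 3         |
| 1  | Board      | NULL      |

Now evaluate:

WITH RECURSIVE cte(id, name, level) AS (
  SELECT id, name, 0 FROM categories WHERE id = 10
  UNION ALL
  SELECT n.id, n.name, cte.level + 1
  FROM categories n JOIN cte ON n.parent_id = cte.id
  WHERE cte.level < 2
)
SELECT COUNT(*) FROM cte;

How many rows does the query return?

3

Base: id=10 (NonFiction) at level 0.
Iteration 1: rows with parent_id in {10} -> Biology (id 11, level 1).
Iteration 2: rows with parent_id in {11} -> Classical (id 12, level 2).
Iteration 3: level < 2 fails for all current rows; recursion stops.
Total rows emitted: 3.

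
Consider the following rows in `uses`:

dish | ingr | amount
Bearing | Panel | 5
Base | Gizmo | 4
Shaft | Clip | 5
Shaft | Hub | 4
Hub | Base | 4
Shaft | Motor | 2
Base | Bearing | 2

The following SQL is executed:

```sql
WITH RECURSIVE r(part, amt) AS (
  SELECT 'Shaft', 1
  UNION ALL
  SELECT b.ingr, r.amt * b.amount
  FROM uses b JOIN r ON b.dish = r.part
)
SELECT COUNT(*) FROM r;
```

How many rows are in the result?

8

Base: (Shaft, amt=1).
Iteration 1: components of {Shaft} -> Clip = 1*5 = 5, Hub = 1*4 = 4, Motor = 1*2 = 2.
Iteration 2: components of {Clip,Hub,Motor} -> Base = 4*4 = 16.
Iteration 3: components of {Base} -> Bearing = 16*2 = 32, Gizmo = 16*4 = 64.
Iteration 4: components of {Bearing,Gizmo} -> Panel = 32*5 = 160.
Iteration 5: no further components; recursion stops.
Total rows emitted: 8.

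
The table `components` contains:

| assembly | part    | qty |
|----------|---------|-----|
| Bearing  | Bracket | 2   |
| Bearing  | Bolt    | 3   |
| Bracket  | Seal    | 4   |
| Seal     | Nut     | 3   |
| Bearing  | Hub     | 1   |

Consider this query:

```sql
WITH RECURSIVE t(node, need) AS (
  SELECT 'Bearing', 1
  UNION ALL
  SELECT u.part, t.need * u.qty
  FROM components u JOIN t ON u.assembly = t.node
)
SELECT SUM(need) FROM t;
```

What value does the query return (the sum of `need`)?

39

Base: (Bearing, need=1).
Iteration 1: components of {Bearing} -> Bolt = 1*3 = 3, Bracket = 1*2 = 2, Hub = 1*1 = 1.
Iteration 2: components of {Bolt,Bracket,Hub} -> Seal = 2*4 = 8.
Iteration 3: components of {Seal} -> Nut = 8*3 = 24.
Iteration 4: no further components; recursion stops.
SUM(need) = 1 + 2 + 3 + 1 + 8 + 24 = 39.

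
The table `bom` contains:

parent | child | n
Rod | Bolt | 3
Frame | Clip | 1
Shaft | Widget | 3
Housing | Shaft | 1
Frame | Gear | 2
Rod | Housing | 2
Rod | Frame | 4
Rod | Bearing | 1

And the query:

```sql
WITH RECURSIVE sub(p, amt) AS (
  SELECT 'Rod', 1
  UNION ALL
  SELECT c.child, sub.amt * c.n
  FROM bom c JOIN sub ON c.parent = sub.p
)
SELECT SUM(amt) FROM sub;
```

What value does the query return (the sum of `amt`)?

Base: (Rod, amt=1).
Iteration 1: components of {Rod} -> Bearing = 1*1 = 1, Bolt = 1*3 = 3, Frame = 1*4 = 4, Housing = 1*2 = 2.
Iteration 2: components of {Bearing,Bolt,Frame,Housing} -> Clip = 4*1 = 4, Gear = 4*2 = 8, Shaft = 2*1 = 2.
Iteration 3: components of {Clip,Gear,Shaft} -> Widget = 2*3 = 6.
Iteration 4: no further components; recursion stops.
SUM(amt) = 1 + 1 + 2 + 4 + 3 + 2 + 8 + 4 + 6 = 31.

31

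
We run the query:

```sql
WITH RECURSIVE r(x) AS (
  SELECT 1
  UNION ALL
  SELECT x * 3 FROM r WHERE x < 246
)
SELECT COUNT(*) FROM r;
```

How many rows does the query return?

Base: x=1.
Iteration 1: 1 < 246 holds -> x = 1 * 3 = 3.
Iteration 2: 3 < 246 holds -> x = 3 * 3 = 9.
Iteration 3: 9 < 246 holds -> x = 9 * 3 = 27.
Iteration 4: 27 < 246 holds -> x = 27 * 3 = 81.
Iteration 5: 81 < 246 holds -> x = 81 * 3 = 243.
Iteration 6: 243 < 246 holds -> x = 243 * 3 = 729.
Iteration 7: 729 < 246 fails; recursion stops.
Total rows emitted: 7.

7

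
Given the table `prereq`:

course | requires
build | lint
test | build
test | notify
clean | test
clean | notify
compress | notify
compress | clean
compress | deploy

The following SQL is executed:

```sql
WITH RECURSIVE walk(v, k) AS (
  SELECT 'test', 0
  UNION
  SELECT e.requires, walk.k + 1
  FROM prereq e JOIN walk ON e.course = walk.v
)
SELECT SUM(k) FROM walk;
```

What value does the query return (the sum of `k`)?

Base: (test, k=0).
Iteration 1: edges from {test} -> (build, k=1), (notify, k=1).
Iteration 2: edges from {build,notify} -> (lint, k=2).
Iteration 3: no outgoing edges from {lint}; recursion stops.
SUM(k) = 0 + 1 + 1 + 2 = 4.

4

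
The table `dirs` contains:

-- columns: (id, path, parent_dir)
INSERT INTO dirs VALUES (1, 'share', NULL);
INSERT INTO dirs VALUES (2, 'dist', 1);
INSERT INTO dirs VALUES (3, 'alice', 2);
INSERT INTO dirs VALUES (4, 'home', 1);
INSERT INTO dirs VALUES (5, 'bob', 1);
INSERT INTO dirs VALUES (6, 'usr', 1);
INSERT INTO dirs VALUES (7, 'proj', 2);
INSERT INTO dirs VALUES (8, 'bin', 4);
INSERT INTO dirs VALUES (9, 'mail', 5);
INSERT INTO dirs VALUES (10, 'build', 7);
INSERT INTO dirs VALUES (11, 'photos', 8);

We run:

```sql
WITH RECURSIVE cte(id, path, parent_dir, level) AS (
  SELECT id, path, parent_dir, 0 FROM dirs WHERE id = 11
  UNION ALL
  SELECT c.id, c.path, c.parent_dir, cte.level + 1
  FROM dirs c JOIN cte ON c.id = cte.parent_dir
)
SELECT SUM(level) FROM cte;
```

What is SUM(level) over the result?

6

Base: id=11 (photos), parent_dir=8, level 0.
Iteration 1: join on id=8 -> bin (id 8, parent_dir=4, level 1).
Iteration 2: join on id=4 -> home (id 4, parent_dir=1, level 2).
Iteration 3: join on id=1 -> share (id 1, parent_dir=NULL, level 3).
Iteration 4: parent_dir is NULL; no match; recursion stops.
SUM(level) = 0 + 1 + 2 + 3 = 6.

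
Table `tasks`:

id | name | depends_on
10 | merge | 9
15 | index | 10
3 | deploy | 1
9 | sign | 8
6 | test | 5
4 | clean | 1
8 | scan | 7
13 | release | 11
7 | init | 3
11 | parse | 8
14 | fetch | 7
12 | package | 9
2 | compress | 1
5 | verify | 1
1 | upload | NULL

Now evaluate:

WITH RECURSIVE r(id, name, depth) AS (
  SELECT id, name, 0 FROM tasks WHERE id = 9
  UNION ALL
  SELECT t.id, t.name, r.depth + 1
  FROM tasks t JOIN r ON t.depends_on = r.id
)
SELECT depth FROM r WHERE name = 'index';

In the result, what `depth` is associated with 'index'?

2

Base: id=9 (sign) at depth 0.
Iteration 1: rows with depends_on in {9} -> merge (id 10, depth 1), package (id 12, depth 1).
Iteration 2: rows with depends_on in {10,12} -> index (id 15, depth 2).
Iteration 3: no rows with depends_on in {15}; recursion stops.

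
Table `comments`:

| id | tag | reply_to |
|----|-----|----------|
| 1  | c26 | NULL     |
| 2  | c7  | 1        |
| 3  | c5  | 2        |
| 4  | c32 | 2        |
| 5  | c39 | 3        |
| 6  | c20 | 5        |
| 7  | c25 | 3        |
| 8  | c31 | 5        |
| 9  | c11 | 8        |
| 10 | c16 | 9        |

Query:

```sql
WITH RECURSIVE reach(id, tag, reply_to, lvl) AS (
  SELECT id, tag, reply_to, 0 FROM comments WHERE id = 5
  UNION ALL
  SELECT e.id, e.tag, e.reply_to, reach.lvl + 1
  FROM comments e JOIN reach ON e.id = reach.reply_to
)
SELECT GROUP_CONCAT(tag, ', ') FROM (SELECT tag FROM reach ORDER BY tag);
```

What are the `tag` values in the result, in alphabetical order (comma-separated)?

Base: id=5 (c39), reply_to=3, lvl 0.
Iteration 1: join on id=3 -> c5 (id 3, reply_to=2, lvl 1).
Iteration 2: join on id=2 -> c7 (id 2, reply_to=1, lvl 2).
Iteration 3: join on id=1 -> c26 (id 1, reply_to=NULL, lvl 3).
Iteration 4: reply_to is NULL; no match; recursion stops.

c26, c39, c5, c7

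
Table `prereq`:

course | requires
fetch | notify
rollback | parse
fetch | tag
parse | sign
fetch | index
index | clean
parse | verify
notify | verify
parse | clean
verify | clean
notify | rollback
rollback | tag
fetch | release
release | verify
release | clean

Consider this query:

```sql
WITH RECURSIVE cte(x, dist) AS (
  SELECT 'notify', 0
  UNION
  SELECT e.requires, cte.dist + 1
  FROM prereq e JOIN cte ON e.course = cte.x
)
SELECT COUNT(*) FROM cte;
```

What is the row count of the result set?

10

Base: (notify, dist=0).
Iteration 1: edges from {notify} -> (rollback, dist=1), (verify, dist=1).
Iteration 2: edges from {rollback,verify} -> (clean, dist=2), (parse, dist=2), (tag, dist=2).
Iteration 3: edges from {clean,parse,tag} -> (clean, dist=3), (sign, dist=3), (verify, dist=3).
Iteration 4: edges from {clean,sign,verify} -> (clean, dist=4).
Iteration 5: no outgoing edges from {clean}; recursion stops.
Total rows emitted: 10.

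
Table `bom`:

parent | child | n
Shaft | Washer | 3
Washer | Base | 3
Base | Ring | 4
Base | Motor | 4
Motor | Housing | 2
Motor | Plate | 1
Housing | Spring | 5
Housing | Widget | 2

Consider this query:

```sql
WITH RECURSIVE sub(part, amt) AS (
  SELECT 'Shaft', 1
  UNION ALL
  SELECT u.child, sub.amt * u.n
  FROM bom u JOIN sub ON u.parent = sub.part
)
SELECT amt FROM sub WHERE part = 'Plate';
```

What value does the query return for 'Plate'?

36

Base: (Shaft, amt=1).
Iteration 1: components of {Shaft} -> Washer = 1*3 = 3.
Iteration 2: components of {Washer} -> Base = 3*3 = 9.
Iteration 3: components of {Base} -> Motor = 9*4 = 36, Ring = 9*4 = 36.
Iteration 4: components of {Motor,Ring} -> Housing = 36*2 = 72, Plate = 36*1 = 36.
Iteration 5: components of {Housing,Plate} -> Spring = 72*5 = 360, Widget = 72*2 = 144.
Iteration 6: no further components; recursion stops.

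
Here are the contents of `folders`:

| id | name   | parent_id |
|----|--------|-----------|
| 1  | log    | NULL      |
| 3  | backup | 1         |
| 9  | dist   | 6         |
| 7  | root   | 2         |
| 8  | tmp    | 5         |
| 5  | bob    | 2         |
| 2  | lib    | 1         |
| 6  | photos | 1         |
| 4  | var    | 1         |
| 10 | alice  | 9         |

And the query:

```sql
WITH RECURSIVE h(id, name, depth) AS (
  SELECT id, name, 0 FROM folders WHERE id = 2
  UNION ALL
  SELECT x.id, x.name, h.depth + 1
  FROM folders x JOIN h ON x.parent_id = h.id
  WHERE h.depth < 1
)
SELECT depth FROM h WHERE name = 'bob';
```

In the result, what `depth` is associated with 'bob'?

Base: id=2 (lib) at depth 0.
Iteration 1: rows with parent_id in {2} -> bob (id 5, depth 1), root (id 7, depth 1).
Iteration 2: depth < 1 fails for all current rows; recursion stops.

1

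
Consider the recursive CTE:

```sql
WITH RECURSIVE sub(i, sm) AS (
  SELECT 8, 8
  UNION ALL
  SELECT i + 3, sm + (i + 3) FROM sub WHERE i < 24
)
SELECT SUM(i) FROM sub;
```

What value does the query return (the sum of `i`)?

119

Base: i=8, sm=8.
Iteration 1: 8 < 24 holds -> i = 8 + 3 = 11, sm = 8 + 11 = 19.
Iteration 2: 11 < 24 holds -> i = 11 + 3 = 14, sm = 19 + 14 = 33.
Iteration 3: 14 < 24 holds -> i = 14 + 3 = 17, sm = 33 + 17 = 50.
Iteration 4: 17 < 24 holds -> i = 17 + 3 = 20, sm = 50 + 20 = 70.
Iteration 5: 20 < 24 holds -> i = 20 + 3 = 23, sm = 70 + 23 = 93.
Iteration 6: 23 < 24 holds -> i = 23 + 3 = 26, sm = 93 + 26 = 119.
Iteration 7: 26 < 24 fails; recursion stops.
SUM(i) = 8 + 11 + 14 + 17 + 20 + 23 + 26 = 119.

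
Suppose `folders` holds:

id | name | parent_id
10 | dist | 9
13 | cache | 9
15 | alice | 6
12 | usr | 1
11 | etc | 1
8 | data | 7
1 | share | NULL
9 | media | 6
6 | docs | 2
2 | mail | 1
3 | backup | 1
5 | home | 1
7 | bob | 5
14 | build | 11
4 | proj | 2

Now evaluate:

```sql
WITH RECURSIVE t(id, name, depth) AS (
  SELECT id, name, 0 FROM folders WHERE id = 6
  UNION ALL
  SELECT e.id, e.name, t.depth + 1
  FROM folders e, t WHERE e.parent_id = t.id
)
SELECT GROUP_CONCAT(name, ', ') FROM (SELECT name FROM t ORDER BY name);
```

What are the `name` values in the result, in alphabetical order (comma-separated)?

Base: id=6 (docs) at depth 0.
Iteration 1: rows with parent_id in {6} -> media (id 9, depth 1), alice (id 15, depth 1).
Iteration 2: rows with parent_id in {9,15} -> dist (id 10, depth 2), cache (id 13, depth 2).
Iteration 3: no rows with parent_id in {10,13}; recursion stops.

alice, cache, dist, docs, media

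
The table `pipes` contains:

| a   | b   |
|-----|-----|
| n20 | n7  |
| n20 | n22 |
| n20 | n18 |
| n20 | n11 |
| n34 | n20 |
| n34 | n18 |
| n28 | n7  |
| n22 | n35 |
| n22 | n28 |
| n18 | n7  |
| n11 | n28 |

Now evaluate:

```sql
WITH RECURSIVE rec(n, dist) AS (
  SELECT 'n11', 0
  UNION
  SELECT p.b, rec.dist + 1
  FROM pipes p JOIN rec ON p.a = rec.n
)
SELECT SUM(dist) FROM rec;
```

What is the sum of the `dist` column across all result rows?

Base: (n11, dist=0).
Iteration 1: edges from {n11} -> (n28, dist=1).
Iteration 2: edges from {n28} -> (n7, dist=2).
Iteration 3: no outgoing edges from {n7}; recursion stops.
SUM(dist) = 0 + 1 + 2 = 3.

3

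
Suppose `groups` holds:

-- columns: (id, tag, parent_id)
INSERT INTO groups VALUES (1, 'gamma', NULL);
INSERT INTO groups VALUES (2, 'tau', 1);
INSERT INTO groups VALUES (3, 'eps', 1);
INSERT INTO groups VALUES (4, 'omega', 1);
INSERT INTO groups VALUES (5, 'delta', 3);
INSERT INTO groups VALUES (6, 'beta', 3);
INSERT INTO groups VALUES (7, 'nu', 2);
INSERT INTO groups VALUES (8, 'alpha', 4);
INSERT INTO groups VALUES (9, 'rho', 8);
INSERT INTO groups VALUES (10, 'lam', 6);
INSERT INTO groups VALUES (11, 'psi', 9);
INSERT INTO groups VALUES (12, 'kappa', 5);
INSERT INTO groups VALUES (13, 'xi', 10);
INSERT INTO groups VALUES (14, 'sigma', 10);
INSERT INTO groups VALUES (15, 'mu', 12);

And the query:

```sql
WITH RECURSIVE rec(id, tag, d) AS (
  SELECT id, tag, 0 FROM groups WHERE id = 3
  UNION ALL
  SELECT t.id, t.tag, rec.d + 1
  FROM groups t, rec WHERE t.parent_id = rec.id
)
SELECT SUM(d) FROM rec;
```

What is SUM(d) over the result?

15

Base: id=3 (eps) at d 0.
Iteration 1: rows with parent_id in {3} -> delta (id 5, d 1), beta (id 6, d 1).
Iteration 2: rows with parent_id in {5,6} -> lam (id 10, d 2), kappa (id 12, d 2).
Iteration 3: rows with parent_id in {10,12} -> xi (id 13, d 3), sigma (id 14, d 3), mu (id 15, d 3).
Iteration 4: no rows with parent_id in {13,14,15}; recursion stops.
SUM(d) = 0 + 1 + 1 + 2 + 2 + 3 + 3 + 3 = 15.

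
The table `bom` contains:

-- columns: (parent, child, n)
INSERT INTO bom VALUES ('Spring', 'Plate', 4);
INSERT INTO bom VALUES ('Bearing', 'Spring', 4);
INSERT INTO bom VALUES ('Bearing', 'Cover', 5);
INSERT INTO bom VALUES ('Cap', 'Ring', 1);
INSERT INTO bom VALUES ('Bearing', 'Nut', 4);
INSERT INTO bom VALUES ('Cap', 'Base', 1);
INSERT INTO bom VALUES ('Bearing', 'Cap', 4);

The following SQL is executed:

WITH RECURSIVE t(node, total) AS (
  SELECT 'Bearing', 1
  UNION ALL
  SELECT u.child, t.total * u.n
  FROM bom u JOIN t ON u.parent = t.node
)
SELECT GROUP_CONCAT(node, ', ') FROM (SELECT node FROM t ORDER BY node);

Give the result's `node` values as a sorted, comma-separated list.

Base: (Bearing, total=1).
Iteration 1: components of {Bearing} -> Cap = 1*4 = 4, Cover = 1*5 = 5, Nut = 1*4 = 4, Spring = 1*4 = 4.
Iteration 2: components of {Cap,Cover,Nut,Spring} -> Base = 4*1 = 4, Plate = 4*4 = 16, Ring = 4*1 = 4.
Iteration 3: no further components; recursion stops.

Base, Bearing, Cap, Cover, Nut, Plate, Ring, Spring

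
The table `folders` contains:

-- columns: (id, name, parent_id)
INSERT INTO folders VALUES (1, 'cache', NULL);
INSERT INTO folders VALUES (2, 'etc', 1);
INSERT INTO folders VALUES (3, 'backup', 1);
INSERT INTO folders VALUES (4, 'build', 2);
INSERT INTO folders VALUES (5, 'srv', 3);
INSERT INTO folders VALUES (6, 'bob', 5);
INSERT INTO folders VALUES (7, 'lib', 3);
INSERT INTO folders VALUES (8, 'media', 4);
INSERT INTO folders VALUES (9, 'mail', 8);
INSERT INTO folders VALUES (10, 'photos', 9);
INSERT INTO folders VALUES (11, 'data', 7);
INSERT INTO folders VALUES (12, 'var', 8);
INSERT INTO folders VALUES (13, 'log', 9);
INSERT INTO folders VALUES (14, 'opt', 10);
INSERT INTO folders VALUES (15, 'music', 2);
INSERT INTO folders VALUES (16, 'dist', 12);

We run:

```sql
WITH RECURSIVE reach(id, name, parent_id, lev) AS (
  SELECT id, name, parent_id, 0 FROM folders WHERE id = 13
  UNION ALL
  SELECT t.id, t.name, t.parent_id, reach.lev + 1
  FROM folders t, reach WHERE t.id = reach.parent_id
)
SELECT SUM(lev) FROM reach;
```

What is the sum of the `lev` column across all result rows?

15

Base: id=13 (log), parent_id=9, lev 0.
Iteration 1: join on id=9 -> mail (id 9, parent_id=8, lev 1).
Iteration 2: join on id=8 -> media (id 8, parent_id=4, lev 2).
Iteration 3: join on id=4 -> build (id 4, parent_id=2, lev 3).
Iteration 4: join on id=2 -> etc (id 2, parent_id=1, lev 4).
Iteration 5: join on id=1 -> cache (id 1, parent_id=NULL, lev 5).
Iteration 6: parent_id is NULL; no match; recursion stops.
SUM(lev) = 0 + 1 + 2 + 3 + 4 + 5 = 15.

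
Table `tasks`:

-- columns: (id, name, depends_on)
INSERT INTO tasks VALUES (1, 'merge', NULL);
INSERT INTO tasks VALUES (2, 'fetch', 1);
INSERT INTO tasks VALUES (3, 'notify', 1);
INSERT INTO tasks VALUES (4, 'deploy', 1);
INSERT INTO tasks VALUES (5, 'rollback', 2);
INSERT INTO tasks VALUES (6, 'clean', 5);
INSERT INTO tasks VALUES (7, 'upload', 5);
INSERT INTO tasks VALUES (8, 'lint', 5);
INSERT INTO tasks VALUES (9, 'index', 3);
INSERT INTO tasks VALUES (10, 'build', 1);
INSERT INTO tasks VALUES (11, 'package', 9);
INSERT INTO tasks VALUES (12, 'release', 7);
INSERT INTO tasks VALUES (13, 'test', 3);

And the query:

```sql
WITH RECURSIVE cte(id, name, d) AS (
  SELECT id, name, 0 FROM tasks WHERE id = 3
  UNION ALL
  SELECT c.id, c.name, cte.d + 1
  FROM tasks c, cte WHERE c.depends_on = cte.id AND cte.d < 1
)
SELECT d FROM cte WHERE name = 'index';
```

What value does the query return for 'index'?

1

Base: id=3 (notify) at d 0.
Iteration 1: rows with depends_on in {3} -> index (id 9, d 1), test (id 13, d 1).
Iteration 2: d < 1 fails for all current rows; recursion stops.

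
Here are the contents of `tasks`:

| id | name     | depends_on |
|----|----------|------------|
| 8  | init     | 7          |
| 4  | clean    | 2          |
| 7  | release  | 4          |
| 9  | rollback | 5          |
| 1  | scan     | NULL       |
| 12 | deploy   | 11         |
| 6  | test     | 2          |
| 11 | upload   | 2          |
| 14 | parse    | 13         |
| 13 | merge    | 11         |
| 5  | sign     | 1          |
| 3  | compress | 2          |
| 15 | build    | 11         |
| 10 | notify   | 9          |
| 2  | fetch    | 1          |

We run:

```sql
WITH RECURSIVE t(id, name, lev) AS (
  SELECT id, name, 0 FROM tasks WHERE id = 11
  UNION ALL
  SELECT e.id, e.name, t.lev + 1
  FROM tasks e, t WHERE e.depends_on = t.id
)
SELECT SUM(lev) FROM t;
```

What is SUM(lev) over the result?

5

Base: id=11 (upload) at lev 0.
Iteration 1: rows with depends_on in {11} -> deploy (id 12, lev 1), merge (id 13, lev 1), build (id 15, lev 1).
Iteration 2: rows with depends_on in {12,13,15} -> parse (id 14, lev 2).
Iteration 3: no rows with depends_on in {14}; recursion stops.
SUM(lev) = 0 + 1 + 1 + 1 + 2 = 5.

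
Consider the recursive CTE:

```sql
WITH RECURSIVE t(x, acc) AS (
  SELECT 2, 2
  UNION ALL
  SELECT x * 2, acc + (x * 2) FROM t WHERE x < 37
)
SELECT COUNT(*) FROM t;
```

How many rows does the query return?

6

Base: x=2, acc=2.
Iteration 1: 2 < 37 holds -> x = 2 * 2 = 4, acc = 2 + 4 = 6.
Iteration 2: 4 < 37 holds -> x = 4 * 2 = 8, acc = 6 + 8 = 14.
Iteration 3: 8 < 37 holds -> x = 8 * 2 = 16, acc = 14 + 16 = 30.
Iteration 4: 16 < 37 holds -> x = 16 * 2 = 32, acc = 30 + 32 = 62.
Iteration 5: 32 < 37 holds -> x = 32 * 2 = 64, acc = 62 + 64 = 126.
Iteration 6: 64 < 37 fails; recursion stops.
Total rows emitted: 6.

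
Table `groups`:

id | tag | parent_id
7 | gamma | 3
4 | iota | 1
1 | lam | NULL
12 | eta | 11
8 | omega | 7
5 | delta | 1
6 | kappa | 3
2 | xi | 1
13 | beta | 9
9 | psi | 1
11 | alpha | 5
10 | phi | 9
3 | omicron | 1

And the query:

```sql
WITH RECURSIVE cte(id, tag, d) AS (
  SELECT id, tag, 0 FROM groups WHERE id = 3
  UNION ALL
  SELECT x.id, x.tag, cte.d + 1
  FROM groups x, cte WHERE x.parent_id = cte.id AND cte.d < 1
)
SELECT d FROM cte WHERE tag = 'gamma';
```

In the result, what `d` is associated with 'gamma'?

Base: id=3 (omicron) at d 0.
Iteration 1: rows with parent_id in {3} -> kappa (id 6, d 1), gamma (id 7, d 1).
Iteration 2: d < 1 fails for all current rows; recursion stops.

1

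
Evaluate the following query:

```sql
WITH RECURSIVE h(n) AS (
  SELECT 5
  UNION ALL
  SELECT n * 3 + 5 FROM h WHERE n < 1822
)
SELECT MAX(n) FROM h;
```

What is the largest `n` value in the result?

5465

Base: n=5.
Iteration 1: 5 < 1822 holds -> n = 5 * 3 + 5 = 20.
Iteration 2: 20 < 1822 holds -> n = 20 * 3 + 5 = 65.
Iteration 3: 65 < 1822 holds -> n = 65 * 3 + 5 = 200.
Iteration 4: 200 < 1822 holds -> n = 200 * 3 + 5 = 605.
Iteration 5: 605 < 1822 holds -> n = 605 * 3 + 5 = 1820.
Iteration 6: 1820 < 1822 holds -> n = 1820 * 3 + 5 = 5465.
Iteration 7: 5465 < 1822 fails; recursion stops.
n values: 5, 20, 65, 200, 605, 1820, 5465; the maximum is 5465.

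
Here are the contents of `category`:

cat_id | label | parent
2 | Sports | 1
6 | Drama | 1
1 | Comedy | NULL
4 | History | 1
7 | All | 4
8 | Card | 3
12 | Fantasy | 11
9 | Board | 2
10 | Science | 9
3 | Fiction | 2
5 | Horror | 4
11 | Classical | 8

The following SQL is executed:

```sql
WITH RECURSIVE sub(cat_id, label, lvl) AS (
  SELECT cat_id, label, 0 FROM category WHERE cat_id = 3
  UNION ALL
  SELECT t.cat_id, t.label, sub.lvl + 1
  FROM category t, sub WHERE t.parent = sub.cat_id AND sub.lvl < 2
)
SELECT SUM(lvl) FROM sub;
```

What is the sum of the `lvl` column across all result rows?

Base: cat_id=3 (Fiction) at lvl 0.
Iteration 1: rows with parent in {3} -> Card (id 8, lvl 1).
Iteration 2: rows with parent in {8} -> Classical (id 11, lvl 2).
Iteration 3: lvl < 2 fails for all current rows; recursion stops.
SUM(lvl) = 0 + 1 + 2 = 3.

3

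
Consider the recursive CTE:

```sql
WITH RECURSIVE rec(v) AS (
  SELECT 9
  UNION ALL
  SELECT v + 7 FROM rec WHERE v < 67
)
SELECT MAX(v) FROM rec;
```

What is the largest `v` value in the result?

72

Base: v=9.
Iteration 1: 9 < 67 holds -> v = 9 + 7 = 16.
Iteration 2: 16 < 67 holds -> v = 16 + 7 = 23.
Iteration 3: 23 < 67 holds -> v = 23 + 7 = 30.
Iteration 4: 30 < 67 holds -> v = 30 + 7 = 37.
Iteration 5: 37 < 67 holds -> v = 37 + 7 = 44.
Iteration 6: 44 < 67 holds -> v = 44 + 7 = 51.
Iteration 7: 51 < 67 holds -> v = 51 + 7 = 58.
Iteration 8: 58 < 67 holds -> v = 58 + 7 = 65.
Iteration 9: 65 < 67 holds -> v = 65 + 7 = 72.
Iteration 10: 72 < 67 fails; recursion stops.
v values: 9, 16, 23, 30, 37, 44, 51, 58, 65, 72; the maximum is 72.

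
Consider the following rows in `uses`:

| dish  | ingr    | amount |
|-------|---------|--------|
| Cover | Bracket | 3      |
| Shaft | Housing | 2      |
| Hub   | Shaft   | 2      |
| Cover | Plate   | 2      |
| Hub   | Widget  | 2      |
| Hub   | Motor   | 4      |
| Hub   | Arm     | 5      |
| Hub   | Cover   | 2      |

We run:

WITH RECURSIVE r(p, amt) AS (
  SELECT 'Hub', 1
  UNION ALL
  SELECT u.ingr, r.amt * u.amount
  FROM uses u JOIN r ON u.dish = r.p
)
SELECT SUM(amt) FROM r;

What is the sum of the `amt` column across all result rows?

30

Base: (Hub, amt=1).
Iteration 1: components of {Hub} -> Arm = 1*5 = 5, Cover = 1*2 = 2, Motor = 1*4 = 4, Shaft = 1*2 = 2, Widget = 1*2 = 2.
Iteration 2: components of {Arm,Cover,Motor,Shaft,Widget} -> Bracket = 2*3 = 6, Housing = 2*2 = 4, Plate = 2*2 = 4.
Iteration 3: no further components; recursion stops.
SUM(amt) = 1 + 5 + 2 + 2 + 4 + 2 + 4 + 6 + 4 = 30.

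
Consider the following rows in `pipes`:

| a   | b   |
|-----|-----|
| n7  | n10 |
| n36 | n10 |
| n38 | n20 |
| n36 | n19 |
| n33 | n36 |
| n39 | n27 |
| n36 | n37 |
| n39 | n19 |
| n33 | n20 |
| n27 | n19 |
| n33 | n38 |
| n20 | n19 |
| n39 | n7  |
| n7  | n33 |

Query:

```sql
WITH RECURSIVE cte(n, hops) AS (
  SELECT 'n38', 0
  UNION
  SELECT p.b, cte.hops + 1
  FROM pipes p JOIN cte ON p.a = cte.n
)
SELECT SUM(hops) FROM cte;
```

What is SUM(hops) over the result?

Base: (n38, hops=0).
Iteration 1: edges from {n38} -> (n20, hops=1).
Iteration 2: edges from {n20} -> (n19, hops=2).
Iteration 3: no outgoing edges from {n19}; recursion stops.
SUM(hops) = 0 + 1 + 2 = 3.

3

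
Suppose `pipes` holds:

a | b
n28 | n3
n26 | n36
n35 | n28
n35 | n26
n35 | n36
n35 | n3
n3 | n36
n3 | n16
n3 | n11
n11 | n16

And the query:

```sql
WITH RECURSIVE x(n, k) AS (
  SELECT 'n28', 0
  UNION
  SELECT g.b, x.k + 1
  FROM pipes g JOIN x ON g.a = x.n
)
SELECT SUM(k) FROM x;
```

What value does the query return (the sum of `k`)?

10

Base: (n28, k=0).
Iteration 1: edges from {n28} -> (n3, k=1).
Iteration 2: edges from {n3} -> (n11, k=2), (n16, k=2), (n36, k=2).
Iteration 3: edges from {n11,n16,n36} -> (n16, k=3).
Iteration 4: no outgoing edges from {n16}; recursion stops.
SUM(k) = 0 + 1 + 2 + 2 + 2 + 3 = 10.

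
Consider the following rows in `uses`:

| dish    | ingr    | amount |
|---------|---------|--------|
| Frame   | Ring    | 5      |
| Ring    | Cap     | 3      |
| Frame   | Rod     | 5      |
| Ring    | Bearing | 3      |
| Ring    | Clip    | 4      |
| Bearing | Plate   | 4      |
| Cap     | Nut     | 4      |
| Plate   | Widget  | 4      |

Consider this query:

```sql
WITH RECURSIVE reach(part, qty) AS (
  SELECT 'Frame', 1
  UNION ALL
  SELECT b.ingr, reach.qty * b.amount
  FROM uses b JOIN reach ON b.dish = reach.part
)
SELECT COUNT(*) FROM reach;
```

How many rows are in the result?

Base: (Frame, qty=1).
Iteration 1: components of {Frame} -> Ring = 1*5 = 5, Rod = 1*5 = 5.
Iteration 2: components of {Ring,Rod} -> Bearing = 5*3 = 15, Cap = 5*3 = 15, Clip = 5*4 = 20.
Iteration 3: components of {Bearing,Cap,Clip} -> Nut = 15*4 = 60, Plate = 15*4 = 60.
Iteration 4: components of {Nut,Plate} -> Widget = 60*4 = 240.
Iteration 5: no further components; recursion stops.
Total rows emitted: 9.

9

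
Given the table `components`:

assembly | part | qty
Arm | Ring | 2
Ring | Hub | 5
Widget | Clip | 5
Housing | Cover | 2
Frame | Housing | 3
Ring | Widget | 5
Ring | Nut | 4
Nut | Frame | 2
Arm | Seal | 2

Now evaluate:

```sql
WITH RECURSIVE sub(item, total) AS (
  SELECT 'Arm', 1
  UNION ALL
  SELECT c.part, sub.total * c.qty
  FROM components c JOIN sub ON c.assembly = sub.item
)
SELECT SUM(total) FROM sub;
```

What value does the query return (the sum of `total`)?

243

Base: (Arm, total=1).
Iteration 1: components of {Arm} -> Ring = 1*2 = 2, Seal = 1*2 = 2.
Iteration 2: components of {Ring,Seal} -> Hub = 2*5 = 10, Nut = 2*4 = 8, Widget = 2*5 = 10.
Iteration 3: components of {Hub,Nut,Widget} -> Clip = 10*5 = 50, Frame = 8*2 = 16.
Iteration 4: components of {Clip,Frame} -> Housing = 16*3 = 48.
Iteration 5: components of {Housing} -> Cover = 48*2 = 96.
Iteration 6: no further components; recursion stops.
SUM(total) = 1 + 2 + 2 + 10 + 10 + 8 + 50 + 16 + 48 + 96 = 243.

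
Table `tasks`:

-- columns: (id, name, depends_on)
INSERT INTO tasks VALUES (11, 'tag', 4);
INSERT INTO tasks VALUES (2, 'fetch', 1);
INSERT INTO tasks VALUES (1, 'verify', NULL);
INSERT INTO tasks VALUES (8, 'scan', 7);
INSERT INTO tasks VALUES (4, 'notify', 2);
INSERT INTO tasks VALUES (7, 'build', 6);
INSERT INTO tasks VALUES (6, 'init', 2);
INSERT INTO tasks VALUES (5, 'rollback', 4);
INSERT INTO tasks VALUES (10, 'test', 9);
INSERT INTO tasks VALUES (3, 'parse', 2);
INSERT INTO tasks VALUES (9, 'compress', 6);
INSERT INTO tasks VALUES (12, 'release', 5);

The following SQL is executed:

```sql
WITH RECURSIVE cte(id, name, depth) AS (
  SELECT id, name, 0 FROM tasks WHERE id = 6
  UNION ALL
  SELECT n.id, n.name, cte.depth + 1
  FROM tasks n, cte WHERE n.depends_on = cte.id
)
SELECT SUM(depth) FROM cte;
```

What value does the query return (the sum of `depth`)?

6

Base: id=6 (init) at depth 0.
Iteration 1: rows with depends_on in {6} -> build (id 7, depth 1), compress (id 9, depth 1).
Iteration 2: rows with depends_on in {7,9} -> scan (id 8, depth 2), test (id 10, depth 2).
Iteration 3: no rows with depends_on in {8,10}; recursion stops.
SUM(depth) = 0 + 1 + 1 + 2 + 2 = 6.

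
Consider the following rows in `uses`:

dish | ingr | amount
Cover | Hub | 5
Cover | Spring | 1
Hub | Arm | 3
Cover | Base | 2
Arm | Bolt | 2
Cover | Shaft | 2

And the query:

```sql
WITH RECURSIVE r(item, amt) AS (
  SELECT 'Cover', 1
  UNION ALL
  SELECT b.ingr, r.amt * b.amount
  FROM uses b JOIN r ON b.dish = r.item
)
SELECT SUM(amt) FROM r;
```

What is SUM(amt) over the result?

Base: (Cover, amt=1).
Iteration 1: components of {Cover} -> Base = 1*2 = 2, Hub = 1*5 = 5, Shaft = 1*2 = 2, Spring = 1*1 = 1.
Iteration 2: components of {Base,Hub,Shaft,Spring} -> Arm = 5*3 = 15.
Iteration 3: components of {Arm} -> Bolt = 15*2 = 30.
Iteration 4: no further components; recursion stops.
SUM(amt) = 1 + 5 + 1 + 2 + 2 + 15 + 30 = 56.

56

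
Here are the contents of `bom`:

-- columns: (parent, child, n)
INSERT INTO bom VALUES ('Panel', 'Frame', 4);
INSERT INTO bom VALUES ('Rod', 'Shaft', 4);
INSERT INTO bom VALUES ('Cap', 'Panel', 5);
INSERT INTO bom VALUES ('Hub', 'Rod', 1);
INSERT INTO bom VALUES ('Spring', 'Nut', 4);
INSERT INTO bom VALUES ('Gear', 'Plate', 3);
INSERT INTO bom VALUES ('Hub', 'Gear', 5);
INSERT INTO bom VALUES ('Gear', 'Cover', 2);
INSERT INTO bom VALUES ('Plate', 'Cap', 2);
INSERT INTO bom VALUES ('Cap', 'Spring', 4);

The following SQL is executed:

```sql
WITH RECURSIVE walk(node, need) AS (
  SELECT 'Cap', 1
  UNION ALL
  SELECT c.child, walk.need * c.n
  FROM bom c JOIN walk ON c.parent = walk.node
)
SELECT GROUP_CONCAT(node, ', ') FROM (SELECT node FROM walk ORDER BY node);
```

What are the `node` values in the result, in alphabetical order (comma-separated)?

Cap, Frame, Nut, Panel, Spring

Base: (Cap, need=1).
Iteration 1: components of {Cap} -> Panel = 1*5 = 5, Spring = 1*4 = 4.
Iteration 2: components of {Panel,Spring} -> Frame = 5*4 = 20, Nut = 4*4 = 16.
Iteration 3: no further components; recursion stops.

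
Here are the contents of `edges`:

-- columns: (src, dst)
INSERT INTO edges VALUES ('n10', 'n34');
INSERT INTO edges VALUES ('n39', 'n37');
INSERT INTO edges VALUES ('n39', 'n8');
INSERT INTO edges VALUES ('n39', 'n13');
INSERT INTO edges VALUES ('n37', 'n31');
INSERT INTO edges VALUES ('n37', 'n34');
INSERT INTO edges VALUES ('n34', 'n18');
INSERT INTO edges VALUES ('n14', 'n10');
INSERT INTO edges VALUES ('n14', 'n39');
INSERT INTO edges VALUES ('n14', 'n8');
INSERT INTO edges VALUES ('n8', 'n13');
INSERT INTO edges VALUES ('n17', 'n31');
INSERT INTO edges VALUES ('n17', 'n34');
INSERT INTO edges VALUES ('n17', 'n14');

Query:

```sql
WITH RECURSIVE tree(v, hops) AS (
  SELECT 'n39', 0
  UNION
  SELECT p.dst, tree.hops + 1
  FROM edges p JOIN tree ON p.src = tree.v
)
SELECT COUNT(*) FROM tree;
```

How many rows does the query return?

Base: (n39, hops=0).
Iteration 1: edges from {n39} -> (n13, hops=1), (n37, hops=1), (n8, hops=1).
Iteration 2: edges from {n13,n37,n8} -> (n13, hops=2), (n31, hops=2), (n34, hops=2).
Iteration 3: edges from {n13,n31,n34} -> (n18, hops=3).
Iteration 4: no outgoing edges from {n18}; recursion stops.
Total rows emitted: 8.

8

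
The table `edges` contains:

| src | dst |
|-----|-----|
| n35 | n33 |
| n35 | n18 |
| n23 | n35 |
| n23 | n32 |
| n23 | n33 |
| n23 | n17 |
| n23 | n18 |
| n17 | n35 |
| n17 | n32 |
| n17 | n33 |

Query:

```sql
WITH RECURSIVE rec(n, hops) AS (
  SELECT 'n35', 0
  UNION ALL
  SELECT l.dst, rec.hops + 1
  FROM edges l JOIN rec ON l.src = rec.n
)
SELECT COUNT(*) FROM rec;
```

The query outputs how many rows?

3

Base: (n35, hops=0).
Iteration 1: edges from {n35} -> (n18, hops=1), (n33, hops=1).
Iteration 2: no outgoing edges from {n18,n33}; recursion stops.
Total rows emitted: 3.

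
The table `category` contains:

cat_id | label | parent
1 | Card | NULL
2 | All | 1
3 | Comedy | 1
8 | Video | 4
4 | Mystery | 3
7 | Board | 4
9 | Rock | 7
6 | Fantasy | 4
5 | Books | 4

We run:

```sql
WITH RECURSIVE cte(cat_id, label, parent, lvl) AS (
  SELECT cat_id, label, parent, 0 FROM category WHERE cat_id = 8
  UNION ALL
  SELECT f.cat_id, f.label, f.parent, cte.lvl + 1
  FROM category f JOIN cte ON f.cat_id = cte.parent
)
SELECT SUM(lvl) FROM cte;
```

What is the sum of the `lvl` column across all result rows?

Base: cat_id=8 (Video), parent=4, lvl 0.
Iteration 1: join on cat_id=4 -> Mystery (id 4, parent=3, lvl 1).
Iteration 2: join on cat_id=3 -> Comedy (id 3, parent=1, lvl 2).
Iteration 3: join on cat_id=1 -> Card (id 1, parent=NULL, lvl 3).
Iteration 4: parent is NULL; no match; recursion stops.
SUM(lvl) = 0 + 1 + 2 + 3 = 6.

6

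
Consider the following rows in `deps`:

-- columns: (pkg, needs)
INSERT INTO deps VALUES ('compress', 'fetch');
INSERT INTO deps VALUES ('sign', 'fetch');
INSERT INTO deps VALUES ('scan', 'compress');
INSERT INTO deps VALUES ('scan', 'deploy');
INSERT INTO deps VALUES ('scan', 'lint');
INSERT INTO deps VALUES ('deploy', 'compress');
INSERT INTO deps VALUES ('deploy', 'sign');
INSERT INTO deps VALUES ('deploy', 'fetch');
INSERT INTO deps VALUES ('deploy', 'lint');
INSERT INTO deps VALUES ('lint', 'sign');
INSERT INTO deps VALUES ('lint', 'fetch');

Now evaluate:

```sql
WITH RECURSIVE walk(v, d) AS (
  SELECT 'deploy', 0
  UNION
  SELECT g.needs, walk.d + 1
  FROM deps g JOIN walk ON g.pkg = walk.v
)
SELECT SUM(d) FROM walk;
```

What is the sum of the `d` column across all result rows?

Base: (deploy, d=0).
Iteration 1: edges from {deploy} -> (compress, d=1), (fetch, d=1), (lint, d=1), (sign, d=1).
Iteration 2: edges from {compress,fetch,lint,sign} -> (fetch, d=2), (sign, d=2). [UNION drops 2 duplicate row(s)]
Iteration 3: edges from {fetch,sign} -> (fetch, d=3).
Iteration 4: no outgoing edges from {fetch}; recursion stops.
SUM(d) = 0 + 1 + 1 + 1 + 1 + 2 + 2 + 3 = 11.

11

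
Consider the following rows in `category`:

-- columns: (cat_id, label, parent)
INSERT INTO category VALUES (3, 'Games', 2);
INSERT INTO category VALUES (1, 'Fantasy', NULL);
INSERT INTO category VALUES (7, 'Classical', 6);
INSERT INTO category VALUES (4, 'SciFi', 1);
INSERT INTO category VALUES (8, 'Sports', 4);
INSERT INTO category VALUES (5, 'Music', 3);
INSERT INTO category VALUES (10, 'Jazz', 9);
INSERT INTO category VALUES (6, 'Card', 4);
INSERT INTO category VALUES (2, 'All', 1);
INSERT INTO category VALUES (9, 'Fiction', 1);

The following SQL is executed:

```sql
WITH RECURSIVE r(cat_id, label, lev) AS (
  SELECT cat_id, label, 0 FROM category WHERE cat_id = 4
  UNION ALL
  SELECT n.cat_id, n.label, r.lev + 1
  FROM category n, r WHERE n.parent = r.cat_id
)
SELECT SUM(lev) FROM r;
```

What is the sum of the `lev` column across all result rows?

4

Base: cat_id=4 (SciFi) at lev 0.
Iteration 1: rows with parent in {4} -> Card (id 6, lev 1), Sports (id 8, lev 1).
Iteration 2: rows with parent in {6,8} -> Classical (id 7, lev 2).
Iteration 3: no rows with parent in {7}; recursion stops.
SUM(lev) = 0 + 1 + 1 + 2 = 4.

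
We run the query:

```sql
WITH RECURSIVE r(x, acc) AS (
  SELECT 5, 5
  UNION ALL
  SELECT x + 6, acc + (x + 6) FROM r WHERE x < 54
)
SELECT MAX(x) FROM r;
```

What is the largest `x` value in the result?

Base: x=5, acc=5.
Iteration 1: 5 < 54 holds -> x = 5 + 6 = 11, acc = 5 + 11 = 16.
Iteration 2: 11 < 54 holds -> x = 11 + 6 = 17, acc = 16 + 17 = 33.
Iteration 3: 17 < 54 holds -> x = 17 + 6 = 23, acc = 33 + 23 = 56.
Iteration 4: 23 < 54 holds -> x = 23 + 6 = 29, acc = 56 + 29 = 85.
Iteration 5: 29 < 54 holds -> x = 29 + 6 = 35, acc = 85 + 35 = 120.
Iteration 6: 35 < 54 holds -> x = 35 + 6 = 41, acc = 120 + 41 = 161.
Iteration 7: 41 < 54 holds -> x = 41 + 6 = 47, acc = 161 + 47 = 208.
Iteration 8: 47 < 54 holds -> x = 47 + 6 = 53, acc = 208 + 53 = 261.
Iteration 9: 53 < 54 holds -> x = 53 + 6 = 59, acc = 261 + 59 = 320.
Iteration 10: 59 < 54 fails; recursion stops.
x values: 5, 11, 17, 23, 29, 35, 41, 47, 53, 59; the maximum is 59.

59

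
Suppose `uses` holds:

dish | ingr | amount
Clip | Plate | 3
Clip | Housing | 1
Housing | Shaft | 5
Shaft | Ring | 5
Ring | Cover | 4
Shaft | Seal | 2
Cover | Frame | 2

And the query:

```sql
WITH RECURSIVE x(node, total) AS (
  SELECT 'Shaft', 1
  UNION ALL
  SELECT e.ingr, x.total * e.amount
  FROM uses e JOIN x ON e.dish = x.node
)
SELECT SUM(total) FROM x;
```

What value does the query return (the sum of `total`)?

68

Base: (Shaft, total=1).
Iteration 1: components of {Shaft} -> Ring = 1*5 = 5, Seal = 1*2 = 2.
Iteration 2: components of {Ring,Seal} -> Cover = 5*4 = 20.
Iteration 3: components of {Cover} -> Frame = 20*2 = 40.
Iteration 4: no further components; recursion stops.
SUM(total) = 1 + 5 + 2 + 20 + 40 = 68.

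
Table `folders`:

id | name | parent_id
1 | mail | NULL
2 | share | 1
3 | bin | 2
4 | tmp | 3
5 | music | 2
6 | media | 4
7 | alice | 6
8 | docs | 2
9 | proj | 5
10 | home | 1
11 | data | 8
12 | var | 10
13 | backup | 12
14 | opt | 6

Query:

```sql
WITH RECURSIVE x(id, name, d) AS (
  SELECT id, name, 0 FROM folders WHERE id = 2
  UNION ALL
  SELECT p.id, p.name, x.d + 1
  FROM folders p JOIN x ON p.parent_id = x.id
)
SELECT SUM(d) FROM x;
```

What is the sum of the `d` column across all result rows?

Base: id=2 (share) at d 0.
Iteration 1: rows with parent_id in {2} -> bin (id 3, d 1), music (id 5, d 1), docs (id 8, d 1).
Iteration 2: rows with parent_id in {3,5,8} -> tmp (id 4, d 2), proj (id 9, d 2), data (id 11, d 2).
Iteration 3: rows with parent_id in {4,9,11} -> media (id 6, d 3).
Iteration 4: rows with parent_id in {6} -> alice (id 7, d 4), opt (id 14, d 4).
Iteration 5: no rows with parent_id in {7,14}; recursion stops.
SUM(d) = 0 + 1 + 1 + 1 + 2 + 2 + 2 + 3 + 4 + 4 = 20.

20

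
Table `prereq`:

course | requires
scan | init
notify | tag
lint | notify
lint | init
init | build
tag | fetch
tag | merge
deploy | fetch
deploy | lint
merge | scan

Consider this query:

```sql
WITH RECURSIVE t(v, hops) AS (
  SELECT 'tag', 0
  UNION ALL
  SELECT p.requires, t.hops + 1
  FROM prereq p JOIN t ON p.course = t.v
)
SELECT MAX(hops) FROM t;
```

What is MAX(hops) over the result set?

Base: (tag, hops=0).
Iteration 1: edges from {tag} -> (fetch, hops=1), (merge, hops=1).
Iteration 2: edges from {fetch,merge} -> (scan, hops=2).
Iteration 3: edges from {scan} -> (init, hops=3).
Iteration 4: edges from {init} -> (build, hops=4).
Iteration 5: no outgoing edges from {build}; recursion stops.
hops values: 0, 1, 1, 2, 3, 4; the maximum is 4.

4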